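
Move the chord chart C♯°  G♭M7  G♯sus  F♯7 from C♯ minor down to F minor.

C♯ minor down to F minor is an augmented fifth; each chord root moves by that interval while the quality stays the same.
C♯°: root C♯ down an augmented fifth → F, giving F°.
G♭M7: root G♭ down an augmented fifth → Cbb, giving CbbM7.
G♯sus: root G♯ down an augmented fifth → C, giving Csus.
F♯7: root F♯ down an augmented fifth → Bb, giving Bb7.

F° CbbM7 Csus Bb7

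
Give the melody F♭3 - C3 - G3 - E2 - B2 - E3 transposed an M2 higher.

Fb3 gives Gb3
C3 gives D3
G3 gives A3
E2 gives F#2
B2 gives C#3
E3 gives F#3

Gb3 D3 A3 F#2 C#3 F#3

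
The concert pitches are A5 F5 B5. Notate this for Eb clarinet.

The Eb clarinet sounds a minor third above written, so the written part must be a minor third below concert — transpose each note down.
A5 to F#5
F5 to D5
B5 to G#5

F#5 D5 G#5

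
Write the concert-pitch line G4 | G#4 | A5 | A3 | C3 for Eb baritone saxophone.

Written C4 sounds as Eb2 on the Eb baritone saxophone, so concert pitches are written a major thirteenth up.
G4 to E6
G#4 to E#6
A5 to F#7
A3 to F#5
C3 to A4

E6 E#6 F#7 F#5 A4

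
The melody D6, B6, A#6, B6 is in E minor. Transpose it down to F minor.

Eb5 C6 B5 C6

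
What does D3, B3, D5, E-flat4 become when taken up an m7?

C4 A4 C6 Db5

D3 up a minor seventh is C4.
B3: a seventh up reaches A, and 10 semitones makes it A4.
D5: a seventh up reaches C, and 10 semitones makes it C6.
A minor seventh up from Eb4 gives Db5.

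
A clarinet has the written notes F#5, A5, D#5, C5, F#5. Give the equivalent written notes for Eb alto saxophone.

First find concert pitch: the A clarinet sounds a minor third below written, so F#5 A5 D#5 C5 F#5 sounds D#5 F#5 B#4 A4 D#5.
Then write for Eb alto saxophone: it sounds a major sixth below written, so the part must be a major sixth above concert.
D#5 → B#5
F#5 → D#6
B#4 → G##5
A4 → F#5
D#5 → B#5

B#5 D#6 G##5 F#5 B#5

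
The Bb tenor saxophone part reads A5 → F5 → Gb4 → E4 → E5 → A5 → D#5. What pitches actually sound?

The Bb tenor saxophone sounds a major ninth below written, so transpose each written note down a major ninth.
A5 gives G4
F5 gives Eb4
Gb4 gives Fb3
E4 gives D3
E5 gives D4
A5 gives G4
D#5 gives C#4

G4 Eb4 Fb3 D3 D4 G4 C#4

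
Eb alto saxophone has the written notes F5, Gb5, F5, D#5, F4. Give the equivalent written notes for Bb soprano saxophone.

First find concert pitch: the Eb alto saxophone sounds a major sixth below written, so F5 Gb5 F5 D#5 F4 sounds Ab4 Bbb4 Ab4 F#4 Ab3.
Then write for Bb soprano saxophone: it sounds a major second below written, so the part must be a major second above concert.
Ab4 → Bb4
Bbb4 → Cb5
Ab4 → Bb4
F#4 → G#4
Ab3 → Bb3

Bb4 Cb5 Bb4 G#4 Bb3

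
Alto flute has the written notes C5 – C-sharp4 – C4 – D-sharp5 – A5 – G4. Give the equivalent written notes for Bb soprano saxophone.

First find concert pitch: the alto flute sounds a perfect fourth below written, so C5 C-sharp4 C4 D-sharp5 A5 G4 sounds G4 G#3 G3 A#4 E5 D4.
Then write for Bb soprano saxophone: it sounds a major second below written, so the part must be a major second above concert.
G4 → A4
G#3 → A#3
G3 → A3
A#4 → B#4
E5 → F#5
D4 → E4

A4 A#3 A3 B#4 F#5 E4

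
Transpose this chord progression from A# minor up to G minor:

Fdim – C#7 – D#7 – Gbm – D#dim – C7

A# minor up to G minor is a diminished seventh; each chord root moves by that interval while the quality stays the same.
Fdim: root F up a diminished seventh → Ebb, giving Ebbdim.
C#7: root C# up a diminished seventh → Bb, giving Bb7.
D#7: root D# up a diminished seventh → C, giving C7.
Gbm: root Gb up a diminished seventh → Fbb, giving Fbbm.
D#dim: root D# up a diminished seventh → C, giving Cdim.
C7: root C up a diminished seventh → Bbb, giving Bbb7.

Ebbdim Bb7 C7 Fbbm Cdim Bbb7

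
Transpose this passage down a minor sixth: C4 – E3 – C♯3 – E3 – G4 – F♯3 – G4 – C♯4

E3 G#2 E#2 G#2 B3 A#2 B3 E#3

C4: a sixth down reaches E, and 8 semitones makes it E3.
E3: a sixth down reaches G, and 8 semitones makes it G#2.
C#3 down a minor sixth is E#2.
A minor sixth down from E3 gives G#2.
A minor sixth down from G4 gives B3.
F#3: a sixth down reaches A, and 8 semitones makes it A#2.
G4: a sixth down reaches B, and 8 semitones makes it B3.
A minor sixth down from C#4 gives E#3.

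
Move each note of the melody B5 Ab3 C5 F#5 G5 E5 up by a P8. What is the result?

B6 Ab4 C6 F#6 G6 E6

B5: an octave up reaches B, and 12 semitones makes it B6.
A perfect octave up from Ab3 gives Ab4.
A perfect octave up from C5 gives C6.
A perfect octave up from F#5 gives F#6.
G5: an octave up reaches G, and 12 semitones makes it G6.
E5 up a perfect octave is E6.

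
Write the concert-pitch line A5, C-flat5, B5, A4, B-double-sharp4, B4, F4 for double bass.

A6 Cb6 B6 A5 B##5 B5 F5

The double bass sounds a perfect octave below written, so the written part must be a perfect octave above concert — transpose each note up.
A5 becomes A6
Cb5 becomes Cb6
B5 becomes B6
A4 becomes A5
B##4 becomes B##5
B4 becomes B5
F4 becomes F5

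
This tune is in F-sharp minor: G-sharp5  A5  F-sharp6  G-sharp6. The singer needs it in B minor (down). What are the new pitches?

C#5 D5 B5 C#6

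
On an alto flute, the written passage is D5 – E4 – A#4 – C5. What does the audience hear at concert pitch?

A4 B3 E#4 G4

Written C4 on the alto flute sounds as G3, a perfect fourth lower; apply that shift to every note.
D5 gives A4
E4 gives B3
A#4 gives E#4
C5 gives G4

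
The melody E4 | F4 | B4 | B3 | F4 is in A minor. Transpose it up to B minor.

F#4 G4 C#5 C#4 G4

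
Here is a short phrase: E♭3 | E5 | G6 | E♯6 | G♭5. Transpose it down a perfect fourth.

Eb3: a fourth down reaches B, and 5 semitones makes it Bb2.
E5: a fourth down reaches B, and 5 semitones makes it B4.
G6: a fourth down reaches D, and 5 semitones makes it D6.
A perfect fourth down from E#6 gives B#5.
A perfect fourth down from Gb5 gives Db5.

Bb2 B4 D6 B#5 Db5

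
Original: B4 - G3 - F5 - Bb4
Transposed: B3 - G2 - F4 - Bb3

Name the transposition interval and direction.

down a perfect octave

Take the first pair: B4 → B3. B to B spans 8 letter names, so the interval is some kind of octave.
B3 to B4 is 12 semitones, which makes it a perfect octave; the second version is lower, so the direction is down.
Checking another pair — Bb4 → Bb3 — gives the same interval.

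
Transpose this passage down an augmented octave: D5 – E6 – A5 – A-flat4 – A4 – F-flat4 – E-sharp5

Db4 Eb5 Ab4 Abb3 Ab3 Fbb3 E4

D5 down an augmented octave is Db4.
An augmented octave down from E6 gives Eb5.
An augmented octave down from A5 gives Ab4.
Ab4: an octave down reaches A, and 13 semitones makes it Abb3.
A4 down an augmented octave is Ab3.
Fb4 down an augmented octave is Fbb3.
An augmented octave down from E#5 gives E4.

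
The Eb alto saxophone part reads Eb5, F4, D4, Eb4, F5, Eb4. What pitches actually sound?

Gb4 Ab3 F3 Gb3 Ab4 Gb3

The Eb alto saxophone sounds a major sixth below written, so transpose each written note down a major sixth.
Eb5 to Gb4
F4 to Ab3
D4 to F3
Eb4 to Gb3
F5 to Ab4
Eb4 to Gb3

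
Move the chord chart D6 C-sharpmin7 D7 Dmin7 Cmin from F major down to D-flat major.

Bb6 Amin7 Bb7 Bbmin7 Abmin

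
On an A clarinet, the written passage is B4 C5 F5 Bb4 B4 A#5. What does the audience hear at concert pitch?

G#4 A4 D5 G4 G#4 F##5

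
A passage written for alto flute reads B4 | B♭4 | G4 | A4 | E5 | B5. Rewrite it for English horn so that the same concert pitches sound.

C#5 C5 A4 B4 F#5 C#6

First find concert pitch: the alto flute sounds a perfect fourth below written, so B4 B♭4 G4 A4 E5 B5 sounds F#4 F4 D4 E4 B4 F#5.
Then write for English horn: it sounds a perfect fifth below written, so the part must be a perfect fifth above concert.
F#4 → C#5
F4 → C5
D4 → A4
E4 → B4
B4 → F#5
F#5 → C#6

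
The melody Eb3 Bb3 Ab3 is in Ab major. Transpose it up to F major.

From Ab up to F is a major sixth; apply that to each pitch.
Eb3 -> C4
Bb3 -> G4
Ab3 -> F4

C4 G4 F4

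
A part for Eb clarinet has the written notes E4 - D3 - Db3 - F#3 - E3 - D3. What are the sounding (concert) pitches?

The Eb clarinet sounds a minor third above written, so transpose each written note up a minor third.
E4 -> G4
D3 -> F3
Db3 -> Fb3
F#3 -> A3
E3 -> G3
D3 -> F3

G4 F3 Fb3 A3 G3 F3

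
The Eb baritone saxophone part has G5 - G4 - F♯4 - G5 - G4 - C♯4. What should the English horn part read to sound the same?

F4 F3 E3 F4 F3 B2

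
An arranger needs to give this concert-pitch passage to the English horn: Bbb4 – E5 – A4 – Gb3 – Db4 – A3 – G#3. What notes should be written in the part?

Fb5 B5 E5 Db4 Ab4 E4 D#4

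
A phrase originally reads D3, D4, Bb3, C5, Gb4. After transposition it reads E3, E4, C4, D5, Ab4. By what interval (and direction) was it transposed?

up a major second

From D3 to E3 is 2 letter names — a second of some quality.
D3 to E3 is 2 semitones, which makes it a major second; the second version is higher, so the direction is up.
Checking another pair — Gb4 → Ab4 — gives the same interval.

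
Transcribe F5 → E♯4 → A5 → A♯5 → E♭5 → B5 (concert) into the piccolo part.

The piccolo sounds a perfect octave above written, so the written part must be a perfect octave below concert — transpose each note down.
F5 -> F4
E#4 -> E#3
A5 -> A4
A#5 -> A#4
Eb5 -> Eb4
B5 -> B4

F4 E#3 A4 A#4 Eb4 B4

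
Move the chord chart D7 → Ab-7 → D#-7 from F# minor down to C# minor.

A7 Eb-7 A#-7

F# minor down to C# minor is a perfect fourth; each chord root moves by that interval while the quality stays the same.
D7: root D down a perfect fourth → A, giving A7.
Ab-7: root Ab down a perfect fourth → Eb, giving Eb-7.
D#-7: root D# down a perfect fourth → A#, giving A#-7.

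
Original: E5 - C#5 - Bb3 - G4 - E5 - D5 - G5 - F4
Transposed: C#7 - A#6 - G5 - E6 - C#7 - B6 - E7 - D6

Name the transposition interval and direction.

Take the first pair: E5 → C#7. E to C spans 13 letter names, so the interval is some kind of thirteenth.
E5 to C#7 is 21 semitones, which makes it a major thirteenth; the second version is higher, so the direction is up.
Checking another pair — F4 → D6 — gives the same interval.

up a major thirteenth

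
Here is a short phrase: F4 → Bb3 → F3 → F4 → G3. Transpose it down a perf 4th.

F4 down a perfect fourth is C4.
Bb3: a fourth down reaches F, and 5 semitones makes it F3.
F3 down a perfect fourth is C3.
F4: a fourth down reaches C, and 5 semitones makes it C4.
A perfect fourth down from G3 gives D3.

C4 F3 C3 C4 D3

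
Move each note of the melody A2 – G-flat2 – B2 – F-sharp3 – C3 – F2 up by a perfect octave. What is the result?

A2 gives A3
Gb2 gives Gb3
B2 gives B3
F#3 gives F#4
C3 gives C4
F2 gives F3

A3 Gb3 B3 F#4 C4 F3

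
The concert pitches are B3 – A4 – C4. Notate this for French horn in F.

F#4 E5 G4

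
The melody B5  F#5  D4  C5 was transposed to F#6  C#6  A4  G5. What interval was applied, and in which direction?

up a perfect fifth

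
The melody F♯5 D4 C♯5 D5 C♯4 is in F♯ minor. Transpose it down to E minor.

From F♯ down to E is a major second; apply that to each pitch.
F#5 to E5
D4 to C4
C#5 to B4
D5 to C5
C#4 to B3

E5 C4 B4 C5 B3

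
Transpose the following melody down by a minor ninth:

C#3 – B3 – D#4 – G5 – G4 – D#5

B#1 A#2 C##3 F#4 F#3 C##4

C#3 becomes B#1
B3 becomes A#2
D#4 becomes C##3
G5 becomes F#4
G4 becomes F#3
D#5 becomes C##4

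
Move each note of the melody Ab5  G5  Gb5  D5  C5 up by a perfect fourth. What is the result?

Ab5 up a perfect fourth is Db6.
G5 up a perfect fourth is C6.
Gb5: a fourth up reaches C, and 5 semitones makes it Cb6.
D5 up a perfect fourth is G5.
C5 up a perfect fourth is F5.

Db6 C6 Cb6 G5 F5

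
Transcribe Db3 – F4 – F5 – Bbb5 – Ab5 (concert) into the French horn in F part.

The French horn in F sounds a perfect fifth below written, so the written part must be a perfect fifth above concert — transpose each note up.
Db3 to Ab3
F4 to C5
F5 to C6
Bbb5 to Fb6
Ab5 to Eb6

Ab3 C5 C6 Fb6 Eb6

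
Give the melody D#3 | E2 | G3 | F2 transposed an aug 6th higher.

B##3 C##3 E#4 D#3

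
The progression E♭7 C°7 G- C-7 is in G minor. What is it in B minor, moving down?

G minor down to B minor is a minor sixth; each chord root moves by that interval while the quality stays the same.
E♭7: root E♭ down a minor sixth → G, giving G7.
C°7: root C down a minor sixth → E, giving E°7.
G-: root G down a minor sixth → B, giving B-.
C-7: root C down a minor sixth → E, giving E-7.

G7 E°7 B- E-7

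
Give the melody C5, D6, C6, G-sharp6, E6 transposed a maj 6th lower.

C5: a sixth down reaches E, and 9 semitones makes it Eb4.
D6 down a major sixth is F5.
C6 down a major sixth is Eb5.
A major sixth down from G#6 gives B5.
A major sixth down from E6 gives G5.

Eb4 F5 Eb5 B5 G5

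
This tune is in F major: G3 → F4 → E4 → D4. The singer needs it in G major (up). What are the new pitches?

From F up to G is a major second; apply that to each pitch.
G3 to A3
F4 to G4
E4 to F#4
D4 to E4

A3 G4 F#4 E4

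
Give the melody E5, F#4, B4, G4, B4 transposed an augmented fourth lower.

Bb4 C4 F4 Db4 F4

E5 down an augmented fourth is Bb4.
F#4: a fourth down reaches C, and 6 semitones makes it C4.
B4 down an augmented fourth is F4.
G4: a fourth down reaches D, and 6 semitones makes it Db4.
B4: a fourth down reaches F, and 6 semitones makes it F4.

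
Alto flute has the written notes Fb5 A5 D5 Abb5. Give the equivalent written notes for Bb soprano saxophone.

Db5 F#5 B4 Fb5

First find concert pitch: the alto flute sounds a perfect fourth below written, so Fb5 A5 D5 Abb5 sounds Cb5 E5 A4 Ebb5.
Then write for Bb soprano saxophone: it sounds a major second below written, so the part must be a major second above concert.
Cb5 → Db5
E5 → F#5
A4 → B4
Ebb5 → Fb5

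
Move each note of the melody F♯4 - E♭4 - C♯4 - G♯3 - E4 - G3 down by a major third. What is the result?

A major third down from F#4 gives D4.
Eb4: a third down reaches C, and 4 semitones makes it Cb4.
C#4: a third down reaches A, and 4 semitones makes it A3.
A major third down from G#3 gives E3.
E4: a third down reaches C, and 4 semitones makes it C4.
G3: a third down reaches E, and 4 semitones makes it Eb3.

D4 Cb4 A3 E3 C4 Eb3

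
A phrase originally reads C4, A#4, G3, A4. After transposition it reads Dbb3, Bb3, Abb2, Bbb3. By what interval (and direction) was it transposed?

down an augmented seventh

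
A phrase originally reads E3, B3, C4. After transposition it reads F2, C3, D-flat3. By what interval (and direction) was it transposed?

From E3 to F2 is 7 letter names — a seventh of some quality.
F2 to E3 is 11 semitones, which makes it a major seventh; the second version is lower, so the direction is down.
Checking another pair — C4 → Db3 — gives the same interval.

down a major seventh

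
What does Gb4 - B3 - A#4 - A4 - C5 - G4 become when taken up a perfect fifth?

Db5 F#4 E#5 E5 G5 D5

Gb4 gives Db5
B3 gives F#4
A#4 gives E#5
A4 gives E5
C5 gives G5
G4 gives D5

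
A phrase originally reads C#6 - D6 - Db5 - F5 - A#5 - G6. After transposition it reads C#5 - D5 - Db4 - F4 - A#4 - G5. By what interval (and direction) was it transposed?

down a perfect octave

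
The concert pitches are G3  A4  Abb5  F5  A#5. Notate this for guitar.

Written C4 sounds as C3 on the guitar, so concert pitches are written a perfect octave up.
G3 gives G4
A4 gives A5
Abb5 gives Abb6
F5 gives F6
A#5 gives A#6

G4 A5 Abb6 F6 A#6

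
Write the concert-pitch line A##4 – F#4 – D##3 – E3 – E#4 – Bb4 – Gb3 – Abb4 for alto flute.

Written C4 sounds as G3 on the alto flute, so concert pitches are written a perfect fourth up.
A##4 gives D##5
F#4 gives B4
D##3 gives G##3
E3 gives A3
E#4 gives A#4
Bb4 gives Eb5
Gb3 gives Cb4
Abb4 gives Dbb5

D##5 B4 G##3 A3 A#4 Eb5 Cb4 Dbb5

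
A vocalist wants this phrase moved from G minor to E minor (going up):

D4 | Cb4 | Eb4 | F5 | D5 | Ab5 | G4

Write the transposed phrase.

G minor to E minor up is a major sixth, so every note moves up by that interval.
D4 to B4
Cb4 to Ab4
Eb4 to C5
F5 to D6
D5 to B5
Ab5 to F6
G4 to E5

B4 Ab4 C5 D6 B5 F6 E5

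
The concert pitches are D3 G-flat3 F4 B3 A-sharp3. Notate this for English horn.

The English horn sounds a perfect fifth below written, so the written part must be a perfect fifth above concert — transpose each note up.
D3 to A3
Gb3 to Db4
F4 to C5
B3 to F#4
A#3 to E#4

A3 Db4 C5 F#4 E#4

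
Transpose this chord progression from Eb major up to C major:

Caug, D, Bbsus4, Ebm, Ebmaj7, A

Eb major up to C major is a major sixth; each chord root moves by that interval while the quality stays the same.
Caug: root C up a major sixth → A, giving Aaug.
D: root D up a major sixth → B, giving B.
Bbsus4: root Bb up a major sixth → G, giving Gsus4.
Ebm: root Eb up a major sixth → C, giving Cm.
Ebmaj7: root Eb up a major sixth → C, giving Cmaj7.
A: root A up a major sixth → F#, giving F#.

Aaug B Gsus4 Cm Cmaj7 F#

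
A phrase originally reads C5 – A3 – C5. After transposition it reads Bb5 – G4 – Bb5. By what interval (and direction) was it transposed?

up a minor seventh

From C5 to Bb5 is 7 letter names — a seventh of some quality.
C5 to Bb5 is 10 semitones, which makes it a minor seventh; the second version is higher, so the direction is up.
Checking another pair — C5 → Bb5 — gives the same interval.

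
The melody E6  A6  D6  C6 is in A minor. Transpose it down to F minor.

C6 F6 Bb5 Ab5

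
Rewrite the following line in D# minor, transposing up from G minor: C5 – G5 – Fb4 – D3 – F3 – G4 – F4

From G up to D# is an augmented fifth; apply that to each pitch.
C5 becomes G#5
G5 becomes D#6
Fb4 becomes C5
D3 becomes A#3
F3 becomes C#4
G4 becomes D#5
F4 becomes C#5

G#5 D#6 C5 A#3 C#4 D#5 C#5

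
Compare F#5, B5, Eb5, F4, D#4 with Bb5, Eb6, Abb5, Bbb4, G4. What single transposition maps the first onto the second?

From F#5 to Bb5 is 4 letter names — a fourth of some quality.
F#5 to Bb5 is 4 semitones, which makes it a diminished fourth; the second version is higher, so the direction is up.
Checking another pair — D#4 → G4 — gives the same interval.

up a diminished fourth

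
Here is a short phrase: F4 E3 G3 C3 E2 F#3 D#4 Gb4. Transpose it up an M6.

F4 gives D5
E3 gives C#4
G3 gives E4
C3 gives A3
E2 gives C#3
F#3 gives D#4
D#4 gives B#4
Gb4 gives Eb5

D5 C#4 E4 A3 C#3 D#4 B#4 Eb5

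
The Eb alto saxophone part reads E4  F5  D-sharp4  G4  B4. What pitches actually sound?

G3 Ab4 F#3 Bb3 D4

The Eb alto saxophone sounds a major sixth below written, so transpose each written note down a major sixth.
E4 to G3
F5 to Ab4
D#4 to F#3
G4 to Bb3
B4 to D4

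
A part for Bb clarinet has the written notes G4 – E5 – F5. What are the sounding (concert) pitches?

Written C4 on the Bb clarinet sounds as Bb3, a major second lower; apply that shift to every note.
G4 → F4
E5 → D5
F5 → Eb5

F4 D5 Eb5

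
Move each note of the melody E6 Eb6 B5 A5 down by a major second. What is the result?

E6 gives D6
Eb6 gives Db6
B5 gives A5
A5 gives G5

D6 Db6 A5 G5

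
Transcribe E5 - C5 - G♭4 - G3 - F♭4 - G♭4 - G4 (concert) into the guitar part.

E6 C6 Gb5 G4 Fb5 Gb5 G5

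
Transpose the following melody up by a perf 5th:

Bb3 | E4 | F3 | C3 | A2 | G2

Bb3: a fifth up reaches F, and 7 semitones makes it F4.
E4 up a perfect fifth is B4.
A perfect fifth up from F3 gives C4.
C3: a fifth up reaches G, and 7 semitones makes it G3.
A2 up a perfect fifth is E3.
A perfect fifth up from G2 gives D3.

F4 B4 C4 G3 E3 D3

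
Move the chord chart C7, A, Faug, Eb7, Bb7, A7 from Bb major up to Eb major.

Bb major up to Eb major is a perfect fourth; each chord root moves by that interval while the quality stays the same.
C7: root C up a perfect fourth → F, giving F7.
A: root A up a perfect fourth → D, giving D.
Faug: root F up a perfect fourth → Bb, giving Bbaug.
Eb7: root Eb up a perfect fourth → Ab, giving Ab7.
Bb7: root Bb up a perfect fourth → Eb, giving Eb7.
A7: root A up a perfect fourth → D, giving D7.

F7 D Bbaug Ab7 Eb7 D7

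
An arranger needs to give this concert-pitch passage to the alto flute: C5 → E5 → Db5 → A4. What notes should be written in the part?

F5 A5 Gb5 D5

Written C4 sounds as G3 on the alto flute, so concert pitches are written a perfect fourth up.
C5 gives F5
E5 gives A5
Db5 gives Gb5
A4 gives D5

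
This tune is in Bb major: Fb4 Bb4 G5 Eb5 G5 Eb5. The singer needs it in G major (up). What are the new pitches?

Db5 G5 E6 C6 E6 C6

From Bb up to G is a major sixth; apply that to each pitch.
Fb4 to Db5
Bb4 to G5
G5 to E6
Eb5 to C6
G5 to E6
Eb5 to C6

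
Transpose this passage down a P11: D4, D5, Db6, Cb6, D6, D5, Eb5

A2 A3 Ab4 Gb4 A4 A3 Bb3

D4 to A2
D5 to A3
Db6 to Ab4
Cb6 to Gb4
D6 to A4
D5 to A3
Eb5 to Bb3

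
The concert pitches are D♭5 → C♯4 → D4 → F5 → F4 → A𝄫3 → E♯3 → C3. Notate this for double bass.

Db6 C#5 D5 F6 F5 Abb4 E#4 C4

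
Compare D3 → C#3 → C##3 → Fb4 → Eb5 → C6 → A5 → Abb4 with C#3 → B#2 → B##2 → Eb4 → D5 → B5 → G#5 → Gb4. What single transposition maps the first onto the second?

down a minor second

Take the first pair: D3 → C#3. D to C spans 2 letter names, so the interval is some kind of second.
C#3 to D3 is 1 semitone, which makes it a minor second; the second version is lower, so the direction is down.
Checking another pair — Abb4 → Gb4 — gives the same interval.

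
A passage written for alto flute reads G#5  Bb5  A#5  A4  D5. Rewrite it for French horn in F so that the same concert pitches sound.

A#5 C6 B#5 B4 E5

First find concert pitch: the alto flute sounds a perfect fourth below written, so G#5 Bb5 A#5 A4 D5 sounds D#5 F5 E#5 E4 A4.
Then write for French horn in F: it sounds a perfect fifth below written, so the part must be a perfect fifth above concert.
D#5 → A#5
F5 → C6
E#5 → B#5
E4 → B4
A4 → E5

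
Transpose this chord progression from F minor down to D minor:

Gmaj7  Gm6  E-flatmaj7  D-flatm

F minor down to D minor is a minor third; each chord root moves by that interval while the quality stays the same.
Gmaj7: root G down a minor third → E, giving Emaj7.
Gm6: root G down a minor third → E, giving Em6.
E-flatmaj7: root E-flat down a minor third → C, giving Cmaj7.
D-flatm: root D-flat down a minor third → Bb, giving Bbm.

Emaj7 Em6 Cmaj7 Bbm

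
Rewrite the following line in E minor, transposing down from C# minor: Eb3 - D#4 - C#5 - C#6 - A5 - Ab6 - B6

Gb2 F#3 E4 E5 C5 Cb6 D6

From C# down to E is a major sixth; apply that to each pitch.
Eb3 to Gb2
D#4 to F#3
C#5 to E4
C#6 to E5
A5 to C5
Ab6 to Cb6
B6 to D6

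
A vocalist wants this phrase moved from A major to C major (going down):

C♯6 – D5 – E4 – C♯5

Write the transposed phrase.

E5 F4 G3 E4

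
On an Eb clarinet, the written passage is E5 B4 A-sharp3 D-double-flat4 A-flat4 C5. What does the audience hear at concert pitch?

Written C4 on the Eb clarinet sounds as Eb4, a minor third higher; apply that shift to every note.
E5 → G5
B4 → D5
A#3 → C#4
Dbb4 → Fbb4
Ab4 → Cb5
C5 → Eb5

G5 D5 C#4 Fbb4 Cb5 Eb5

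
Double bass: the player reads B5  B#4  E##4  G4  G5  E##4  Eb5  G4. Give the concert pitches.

B4 B#3 E##3 G3 G4 E##3 Eb4 G3

Written C4 on the double bass sounds as C3, a perfect octave lower; apply that shift to every note.
B5 becomes B4
B#4 becomes B#3
E##4 becomes E##3
G4 becomes G3
G5 becomes G4
E##4 becomes E##3
Eb5 becomes Eb4
G4 becomes G3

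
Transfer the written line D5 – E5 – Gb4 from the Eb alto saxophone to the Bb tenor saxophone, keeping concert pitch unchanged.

G5 A5 Cb5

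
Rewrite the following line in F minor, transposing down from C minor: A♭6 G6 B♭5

Db6 C6 Eb5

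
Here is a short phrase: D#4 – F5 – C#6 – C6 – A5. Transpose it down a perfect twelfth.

G#2 Bb3 F#4 F4 D4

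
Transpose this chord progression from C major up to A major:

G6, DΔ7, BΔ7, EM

E6 BΔ7 G#Δ7 C#M

C major up to A major is a major sixth; each chord root moves by that interval while the quality stays the same.
G6: root G up a major sixth → E, giving E6.
DΔ7: root D up a major sixth → B, giving BΔ7.
BΔ7: root B up a major sixth → G#, giving G#Δ7.
EM: root E up a major sixth → C#, giving C#M.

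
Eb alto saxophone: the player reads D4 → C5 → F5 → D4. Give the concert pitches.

F3 Eb4 Ab4 F3

Written C4 on the Eb alto saxophone sounds as Eb3, a major sixth lower; apply that shift to every note.
D4 gives F3
C5 gives Eb4
F5 gives Ab4
D4 gives F3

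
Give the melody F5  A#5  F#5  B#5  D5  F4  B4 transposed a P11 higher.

Bb6 D#7 B6 E#7 G6 Bb5 E6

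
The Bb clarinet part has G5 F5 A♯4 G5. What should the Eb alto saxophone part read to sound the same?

First find concert pitch: the Bb clarinet sounds a major second below written, so G5 F5 A♯4 G5 sounds F5 Eb5 G#4 F5.
Then write for Eb alto saxophone: it sounds a major sixth below written, so the part must be a major sixth above concert.
F5 → D6
Eb5 → C6
G#4 → E#5
F5 → D6

D6 C6 E#5 D6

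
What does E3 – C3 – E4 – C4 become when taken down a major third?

E3 to C3
C3 to Ab2
E4 to C4
C4 to Ab3

C3 Ab2 C4 Ab3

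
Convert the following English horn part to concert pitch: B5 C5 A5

E5 F4 D5

The English horn sounds a perfect fifth below written, so transpose each written note down a perfect fifth.
B5 -> E5
C5 -> F4
A5 -> D5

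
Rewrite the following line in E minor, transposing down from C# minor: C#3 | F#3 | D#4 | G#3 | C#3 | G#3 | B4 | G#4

From C# down to E is a major sixth; apply that to each pitch.
C#3 → E2
F#3 → A2
D#4 → F#3
G#3 → B2
C#3 → E2
G#3 → B2
B4 → D4
G#4 → B3

E2 A2 F#3 B2 E2 B2 D4 B3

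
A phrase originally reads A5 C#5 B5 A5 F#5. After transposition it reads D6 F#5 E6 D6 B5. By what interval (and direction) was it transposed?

up a perfect fourth

Take the first pair: A5 → D6. A to D spans 4 letter names, so the interval is some kind of fourth.
A5 to D6 is 5 semitones, which makes it a perfect fourth; the second version is higher, so the direction is up.
Checking another pair — F#5 → B5 — gives the same interval.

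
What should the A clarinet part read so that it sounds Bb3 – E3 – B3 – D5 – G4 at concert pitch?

Written C4 sounds as A3 on the A clarinet, so concert pitches are written a minor third up.
Bb3 becomes Db4
E3 becomes G3
B3 becomes D4
D5 becomes F5
G4 becomes Bb4

Db4 G3 D4 F5 Bb4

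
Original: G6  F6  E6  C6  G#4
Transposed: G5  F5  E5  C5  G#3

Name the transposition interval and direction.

down a perfect octave

From G6 to G5 is 8 letter names — an octave of some quality.
G5 to G6 is 12 semitones, which makes it a perfect octave; the second version is lower, so the direction is down.
Checking another pair — G#4 → G#3 — gives the same interval.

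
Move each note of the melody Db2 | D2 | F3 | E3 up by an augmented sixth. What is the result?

B2 B#2 D#4 C##4

Db2 to B2
D2 to B#2
F3 to D#4
E3 to C##4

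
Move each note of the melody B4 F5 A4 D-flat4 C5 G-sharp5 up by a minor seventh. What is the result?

A5 Eb6 G5 Cb5 Bb5 F#6

A minor seventh up from B4 gives A5.
F5: a seventh up reaches E, and 10 semitones makes it Eb6.
A4: a seventh up reaches G, and 10 semitones makes it G5.
A minor seventh up from Db4 gives Cb5.
C5: a seventh up reaches B, and 10 semitones makes it Bb5.
G#5: a seventh up reaches F, and 10 semitones makes it F#6.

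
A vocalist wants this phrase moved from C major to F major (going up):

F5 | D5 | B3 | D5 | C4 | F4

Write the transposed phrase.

Bb5 G5 E4 G5 F4 Bb4

From C up to F is a perfect fourth; apply that to each pitch.
F5 → Bb5
D5 → G5
B3 → E4
D5 → G5
C4 → F4
F4 → Bb4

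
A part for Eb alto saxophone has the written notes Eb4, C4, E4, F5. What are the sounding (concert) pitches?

Gb3 Eb3 G3 Ab4

The Eb alto saxophone sounds a major sixth below written, so transpose each written note down a major sixth.
Eb4 becomes Gb3
C4 becomes Eb3
E4 becomes G3
F5 becomes Ab4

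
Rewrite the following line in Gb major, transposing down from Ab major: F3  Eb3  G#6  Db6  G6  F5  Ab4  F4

Eb3 Db3 F#6 Cb6 F6 Eb5 Gb4 Eb4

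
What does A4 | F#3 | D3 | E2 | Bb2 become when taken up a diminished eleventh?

A4 to Db6
F#3 to Bb4
D3 to Gb4
E2 to Ab3
Bb2 to Ebb4

Db6 Bb4 Gb4 Ab3 Ebb4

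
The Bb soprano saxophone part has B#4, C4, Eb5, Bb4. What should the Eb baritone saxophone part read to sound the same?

F##6 G5 Bb6 F6

First find concert pitch: the Bb soprano saxophone sounds a major second below written, so B#4 C4 Eb5 Bb4 sounds A#4 Bb3 Db5 Ab4.
Then write for Eb baritone saxophone: it sounds a major thirteenth below written, so the part must be a major thirteenth above concert.
A#4 → F##6
Bb3 → G5
Db5 → Bb6
Ab4 → F6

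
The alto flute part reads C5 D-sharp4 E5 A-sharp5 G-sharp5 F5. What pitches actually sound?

The alto flute sounds a perfect fourth below written, so transpose each written note down a perfect fourth.
C5 becomes G4
D#4 becomes A#3
E5 becomes B4
A#5 becomes E#5
G#5 becomes D#5
F5 becomes C5

G4 A#3 B4 E#5 D#5 C5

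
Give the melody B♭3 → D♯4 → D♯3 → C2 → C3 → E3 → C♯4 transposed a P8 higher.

Bb4 D#5 D#4 C3 C4 E4 C#5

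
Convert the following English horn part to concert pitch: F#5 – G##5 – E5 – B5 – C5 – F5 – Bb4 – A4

B4 C##5 A4 E5 F4 Bb4 Eb4 D4

The English horn sounds a perfect fifth below written, so transpose each written note down a perfect fifth.
F#5 → B4
G##5 → C##5
E5 → A4
B5 → E5
C5 → F4
F5 → Bb4
Bb4 → Eb4
A4 → D4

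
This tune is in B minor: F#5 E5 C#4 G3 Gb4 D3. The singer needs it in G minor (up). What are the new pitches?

D6 C6 A4 Eb4 Ebb5 Bb3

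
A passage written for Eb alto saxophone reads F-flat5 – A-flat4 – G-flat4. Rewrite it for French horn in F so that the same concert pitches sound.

Ebb5 Gb4 Fb4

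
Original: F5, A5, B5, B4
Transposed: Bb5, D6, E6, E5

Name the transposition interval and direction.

Take the first pair: F5 → Bb5. F to B spans 4 letter names, so the interval is some kind of fourth.
F5 to Bb5 is 5 semitones, which makes it a perfect fourth; the second version is higher, so the direction is up.
Checking another pair — B4 → E5 — gives the same interval.

up a perfect fourth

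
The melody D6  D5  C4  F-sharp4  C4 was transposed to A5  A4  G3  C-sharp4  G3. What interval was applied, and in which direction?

From D6 to A5 is 4 letter names — a fourth of some quality.
A5 to D6 is 5 semitones, which makes it a perfect fourth; the second version is lower, so the direction is down.
Checking another pair — C4 → G3 — gives the same interval.

down a perfect fourth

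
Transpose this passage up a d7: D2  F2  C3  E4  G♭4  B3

D2: a seventh up reaches C, and 9 semitones makes it Cb3.
F2 up a diminished seventh is Ebb3.
A diminished seventh up from C3 gives Bbb3.
E4 up a diminished seventh is Db5.
Gb4 up a diminished seventh is Fbb5.
A diminished seventh up from B3 gives Ab4.

Cb3 Ebb3 Bbb3 Db5 Fbb5 Ab4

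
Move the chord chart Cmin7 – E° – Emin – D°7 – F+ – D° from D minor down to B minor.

Amin7 C#° C#min B°7 D+ B°

D minor down to B minor is a minor third; each chord root moves by that interval while the quality stays the same.
Cmin7: root C down a minor third → A, giving Amin7.
E°: root E down a minor third → C#, giving C#°.
Emin: root E down a minor third → C#, giving C#min.
D°7: root D down a minor third → B, giving B°7.
F+: root F down a minor third → D, giving D+.
D°: root D down a minor third → B, giving B°.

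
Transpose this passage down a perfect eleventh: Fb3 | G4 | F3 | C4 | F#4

Cb2 D3 C2 G2 C#3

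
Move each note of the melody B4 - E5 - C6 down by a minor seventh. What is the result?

C#4 F#4 D5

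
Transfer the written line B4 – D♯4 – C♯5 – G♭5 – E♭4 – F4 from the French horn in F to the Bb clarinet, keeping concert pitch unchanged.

F#4 A#3 G#4 Db5 Bb3 C4

First find concert pitch: the French horn in F sounds a perfect fifth below written, so B4 D♯4 C♯5 G♭5 E♭4 F4 sounds E4 G#3 F#4 Cb5 Ab3 Bb3.
Then write for Bb clarinet: it sounds a major second below written, so the part must be a major second above concert.
E4 → F#4
G#3 → A#3
F#4 → G#4
Cb5 → Db5
Ab3 → Bb3
Bb3 → C4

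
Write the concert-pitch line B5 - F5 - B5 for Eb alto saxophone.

G#6 D6 G#6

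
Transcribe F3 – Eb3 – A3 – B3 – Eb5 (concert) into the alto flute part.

The alto flute sounds a perfect fourth below written, so the written part must be a perfect fourth above concert — transpose each note up.
F3 becomes Bb3
Eb3 becomes Ab3
A3 becomes D4
B3 becomes E4
Eb5 becomes Ab5

Bb3 Ab3 D4 E4 Ab5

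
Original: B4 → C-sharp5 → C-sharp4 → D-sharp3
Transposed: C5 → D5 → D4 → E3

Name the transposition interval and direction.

up a minor second

Take the first pair: B4 → C5. B to C spans 2 letter names, so the interval is some kind of second.
B4 to C5 is 1 semitone, which makes it a minor second; the second version is higher, so the direction is up.
Checking another pair — D#3 → E3 — gives the same interval.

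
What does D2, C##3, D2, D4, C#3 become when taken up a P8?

D3 C##4 D3 D5 C#4

D2 -> D3
C##3 -> C##4
D2 -> D3
D4 -> D5
C#3 -> C#4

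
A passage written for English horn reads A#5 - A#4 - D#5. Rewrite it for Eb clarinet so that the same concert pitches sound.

B#4 B#3 E#4

First find concert pitch: the English horn sounds a perfect fifth below written, so A#5 A#4 D#5 sounds D#5 D#4 G#4.
Then write for Eb clarinet: it sounds a minor third above written, so the part must be a minor third below concert.
D#5 → B#4
D#4 → B#3
G#4 → E#4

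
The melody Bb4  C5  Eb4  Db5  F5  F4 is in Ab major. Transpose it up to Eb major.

F5 G5 Bb4 Ab5 C6 C5

Ab major to Eb major up is a perfect fifth, so every note moves up by that interval.
Bb4 -> F5
C5 -> G5
Eb4 -> Bb4
Db5 -> Ab5
F5 -> C6
F4 -> C5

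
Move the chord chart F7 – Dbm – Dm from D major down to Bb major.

D major down to Bb major is a major third; each chord root moves by that interval while the quality stays the same.
F7: root F down a major third → Db, giving Db7.
Dbm: root Db down a major third → Bbb, giving Bbbm.
Dm: root D down a major third → Bb, giving Bbm.

Db7 Bbbm Bbm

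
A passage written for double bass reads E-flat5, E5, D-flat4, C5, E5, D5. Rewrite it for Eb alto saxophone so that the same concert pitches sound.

First find concert pitch: the double bass sounds a perfect octave below written, so E-flat5 E5 D-flat4 C5 E5 D5 sounds Eb4 E4 Db3 C4 E4 D4.
Then write for Eb alto saxophone: it sounds a major sixth below written, so the part must be a major sixth above concert.
Eb4 → C5
E4 → C#5
Db3 → Bb3
C4 → A4
E4 → C#5
D4 → B4

C5 C#5 Bb3 A4 C#5 B4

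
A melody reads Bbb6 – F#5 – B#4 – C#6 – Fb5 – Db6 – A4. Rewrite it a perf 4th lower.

Fb6 C#5 F##4 G#5 Cb5 Ab5 E4

Bbb6 → Fb6
F#5 → C#5
B#4 → F##4
C#6 → G#5
Fb5 → Cb5
Db6 → Ab5
A4 → E4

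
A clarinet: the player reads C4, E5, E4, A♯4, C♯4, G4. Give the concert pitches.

A3 C#5 C#4 F##4 A#3 E4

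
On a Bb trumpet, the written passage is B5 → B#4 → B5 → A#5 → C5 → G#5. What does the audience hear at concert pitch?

The Bb trumpet sounds a major second below written, so transpose each written note down a major second.
B5 gives A5
B#4 gives A#4
B5 gives A5
A#5 gives G#5
C5 gives Bb4
G#5 gives F#5

A5 A#4 A5 G#5 Bb4 F#5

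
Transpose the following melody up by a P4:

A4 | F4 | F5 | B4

A4 to D5
F4 to Bb4
F5 to Bb5
B4 to E5

D5 Bb4 Bb5 E5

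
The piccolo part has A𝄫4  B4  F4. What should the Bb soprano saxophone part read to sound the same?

Bbb5 C#6 G5

First find concert pitch: the piccolo sounds a perfect octave above written, so A𝄫4 B4 F4 sounds Abb5 B5 F5.
Then write for Bb soprano saxophone: it sounds a major second below written, so the part must be a major second above concert.
Abb5 → Bbb5
B5 → C#6
F5 → G5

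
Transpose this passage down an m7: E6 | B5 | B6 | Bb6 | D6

E6 → F#5
B5 → C#5
B6 → C#6
Bb6 → C6
D6 → E5

F#5 C#5 C#6 C6 E5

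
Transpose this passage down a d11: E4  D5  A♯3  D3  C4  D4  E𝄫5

E4 -> B#2
D5 -> A#3
A#3 -> E##2
D3 -> A#1
C4 -> G#2
D4 -> A#2
Ebb5 -> Bb3

B#2 A#3 E##2 A#1 G#2 A#2 Bb3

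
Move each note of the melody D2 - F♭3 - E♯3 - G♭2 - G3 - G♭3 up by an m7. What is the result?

D2: a seventh up reaches C, and 10 semitones makes it C3.
Fb3: a seventh up reaches E, and 10 semitones makes it Ebb4.
A minor seventh up from E#3 gives D#4.
A minor seventh up from Gb2 gives Fb3.
G3: a seventh up reaches F, and 10 semitones makes it F4.
A minor seventh up from Gb3 gives Fb4.

C3 Ebb4 D#4 Fb3 F4 Fb4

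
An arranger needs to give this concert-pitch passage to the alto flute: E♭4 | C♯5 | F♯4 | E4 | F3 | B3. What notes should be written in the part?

Written C4 sounds as G3 on the alto flute, so concert pitches are written a perfect fourth up.
Eb4 gives Ab4
C#5 gives F#5
F#4 gives B4
E4 gives A4
F3 gives Bb3
B3 gives E4

Ab4 F#5 B4 A4 Bb3 E4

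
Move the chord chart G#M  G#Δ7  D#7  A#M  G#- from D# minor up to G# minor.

C#M C#Δ7 G#7 D#M C#-

D# minor up to G# minor is a perfect fourth; each chord root moves by that interval while the quality stays the same.
G#M: root G# up a perfect fourth → C#, giving C#M.
G#Δ7: root G# up a perfect fourth → C#, giving C#Δ7.
D#7: root D# up a perfect fourth → G#, giving G#7.
A#M: root A# up a perfect fourth → D#, giving D#M.
G#-: root G# up a perfect fourth → C#, giving C#-.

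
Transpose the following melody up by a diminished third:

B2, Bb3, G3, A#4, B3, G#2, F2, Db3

B2 up a diminished third is Db3.
Bb3 up a diminished third is Dbb4.
G3: a third up reaches B, and 2 semitones makes it Bbb3.
A diminished third up from A#4 gives C5.
A diminished third up from B3 gives Db4.
G#2: a third up reaches B, and 2 semitones makes it Bb2.
F2: a third up reaches A, and 2 semitones makes it Abb2.
Db3 up a diminished third is Fbb3.

Db3 Dbb4 Bbb3 C5 Db4 Bb2 Abb2 Fbb3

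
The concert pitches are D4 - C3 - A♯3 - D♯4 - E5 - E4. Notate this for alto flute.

G4 F3 D#4 G#4 A5 A4

Written C4 sounds as G3 on the alto flute, so concert pitches are written a perfect fourth up.
D4 -> G4
C3 -> F3
A#3 -> D#4
D#4 -> G#4
E5 -> A5
E4 -> A4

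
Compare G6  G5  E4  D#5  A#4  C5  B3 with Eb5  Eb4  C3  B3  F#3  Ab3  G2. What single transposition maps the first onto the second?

down a major tenth

From G6 to Eb5 is 10 letter names — a tenth of some quality.
Eb5 to G6 is 16 semitones, which makes it a major tenth; the second version is lower, so the direction is down.
Checking another pair — B3 → G2 — gives the same interval.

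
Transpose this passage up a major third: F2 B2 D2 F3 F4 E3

F2 becomes A2
B2 becomes D#3
D2 becomes F#2
F3 becomes A3
F4 becomes A4
E3 becomes G#3

A2 D#3 F#2 A3 A4 G#3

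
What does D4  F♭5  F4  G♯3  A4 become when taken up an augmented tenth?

F##5 A6 A#5 B##4 C##6

D4: a tenth up reaches F, and 17 semitones makes it F##5.
An augmented tenth up from Fb5 gives A6.
F4 up an augmented tenth is A#5.
An augmented tenth up from G#3 gives B##4.
A4 up an augmented tenth is C##6.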